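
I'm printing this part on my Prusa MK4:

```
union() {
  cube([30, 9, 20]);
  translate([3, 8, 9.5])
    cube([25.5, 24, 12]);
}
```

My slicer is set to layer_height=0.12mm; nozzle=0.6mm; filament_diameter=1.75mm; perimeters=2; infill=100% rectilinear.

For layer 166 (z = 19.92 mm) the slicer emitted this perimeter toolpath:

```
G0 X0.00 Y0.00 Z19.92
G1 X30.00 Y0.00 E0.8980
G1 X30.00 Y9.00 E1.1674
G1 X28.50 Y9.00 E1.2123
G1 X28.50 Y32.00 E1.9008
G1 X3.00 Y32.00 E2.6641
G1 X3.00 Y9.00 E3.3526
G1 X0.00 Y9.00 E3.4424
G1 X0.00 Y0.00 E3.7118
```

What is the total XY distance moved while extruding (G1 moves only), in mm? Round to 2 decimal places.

124.00 mm

Sum the Euclidean lengths of each G1 segment: total = 124.00 mm.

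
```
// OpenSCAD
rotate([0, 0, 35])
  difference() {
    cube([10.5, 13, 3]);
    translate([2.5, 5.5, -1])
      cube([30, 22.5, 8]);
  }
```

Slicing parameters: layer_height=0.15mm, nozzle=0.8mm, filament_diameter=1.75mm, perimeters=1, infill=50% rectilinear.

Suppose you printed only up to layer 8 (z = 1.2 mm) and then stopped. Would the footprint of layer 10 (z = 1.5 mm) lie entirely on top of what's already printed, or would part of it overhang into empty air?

entirely on top

Compare the two slices. At z = 1.2: the cube (footprint 10.5×13) is included at this height (area 136.50 mm²); the 30×22.5 cube at (2.5, 5.5) contributes its full rectangle (area 675.00 mm²); After the difference (first − rest): starting from the 10.5×13 cube (136.50 mm²), the 30×22.5 cube at (2.5, 5.5) partially overlaps it — only the 60.00 mm² overlap (of its 675.00 mm²) is removed, clipping the outline — area = 76.50 mm²; (whole slice rotated 35° about Z — lengths, areas and connectivity unchanged). At z = 1.5: the 10.5×13 cube contributes its full rectangle (area 136.50 mm²); the 30×22.5 cube at (2.5, 5.5) contributes its full rectangle (area 675.00 mm²); Subtracting the remaining from the first: starting from the 10.5×13 cube (136.50 mm²), the 30×22.5 cube at (2.5, 5.5) partially overlaps it — only the 60.00 mm² overlap (of its 675.00 mm²) is removed, clipping the outline — area = 76.50 mm²; (whole slice rotated 35° about Z — lengths, areas and connectivity unchanged). Checking containment: the cross-section at z = 1.5 is a subset of the cross-section at z = 1.2.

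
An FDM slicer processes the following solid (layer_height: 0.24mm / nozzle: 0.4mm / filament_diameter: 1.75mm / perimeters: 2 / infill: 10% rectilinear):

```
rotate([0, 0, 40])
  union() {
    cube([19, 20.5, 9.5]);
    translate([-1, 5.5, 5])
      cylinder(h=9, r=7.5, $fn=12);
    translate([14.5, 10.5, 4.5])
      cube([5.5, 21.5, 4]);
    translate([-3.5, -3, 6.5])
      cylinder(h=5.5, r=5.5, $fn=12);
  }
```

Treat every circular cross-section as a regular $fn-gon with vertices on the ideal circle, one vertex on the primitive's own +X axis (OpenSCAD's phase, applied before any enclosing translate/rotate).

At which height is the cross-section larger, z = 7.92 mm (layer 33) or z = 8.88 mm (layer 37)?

layer 33 (z = 7.92 mm)

Layer 33 (z = 7.92): the cube is present — its section is the full 19×20.5 rectangle (area 389.50 mm²); the r=7.5 cylinder at (-1, 5.5) contributes a regular 12-gon of circumradius 7.5 (area = (12/2)·7.500²·sin(360°/12) = 168.75 mm²); the 5.5×21.5 cube at (14.5, 10.5) contributes its full rectangle (area 118.25 mm²); the r=5.5 cylinder at (-3.5, -3) contributes a regular 12-gon of circumradius 5.5 (area = (12/2)·5.500²·sin(360°/12) = 90.75 mm²); Taking the union: the regions partially overlap — summed areas 767.25 mm² minus the doubly-counted overlap 134.03 mm² gives 633.22 mm² — area = 633.22 mm²; (rotated 40° about Z; rotation is an isometry so areas/perimeters/island counts are preserved). So its area = 633.22 mm². Layer 37 (z = 8.88): the 19×20.5 cube contributes its full rectangle (area 389.50 mm²); the r=7.5 cylinder at (-1, 5.5) gives a regular 12-gon of circumradius 7.5 (constant along its height) (area = (12/2)·7.500²·sin(360°/12) = 168.75 mm²); the cube at (14.5, 10.5) is not intersected at this z (z outside [4.5, 8.5]); the r=5.5 cylinder at (-3.5, -3) contributes a regular 12-gon of circumradius 5.5 (area = (12/2)·5.500²·sin(360°/12) = 90.75 mm²); Merging all regions: the regions partially overlap — summed areas 649.00 mm² minus the doubly-counted overlap 89.03 mm² gives 559.97 mm² — area = 559.97 mm²; (whole slice rotated 40° about Z — lengths, areas and connectivity unchanged). So its area = 559.97 mm². Layer 33 is larger (633.22 vs 559.97 mm²).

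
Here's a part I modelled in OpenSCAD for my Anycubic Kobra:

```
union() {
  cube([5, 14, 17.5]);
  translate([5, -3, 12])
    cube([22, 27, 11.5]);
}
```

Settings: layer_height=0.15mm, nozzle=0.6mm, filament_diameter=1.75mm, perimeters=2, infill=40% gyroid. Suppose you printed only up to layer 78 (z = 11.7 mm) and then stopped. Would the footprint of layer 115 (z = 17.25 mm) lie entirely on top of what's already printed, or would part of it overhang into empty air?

part overhangs

Compare the two slices. At z = 11.7: the cube is present — its section is the full 5×14 rectangle (area 70.00 mm²); the cube at (5, -3) is not intersected at this z (z outside [12, 23.5]); Combining (union): only the 5×14 cube is present, so the union is just that shape — area = 70.00 mm². At z = 17.25: the 5×14 cube contributes its full rectangle (area 70.00 mm²); the cube at (5, -3) (footprint 22×27) is included at this height (area 594.00 mm²); Combining (union): the 2 present regions share edge segments without overlapping in area, so areas simply add but the touching pieces fuse into one outline (the shared edge portions become interior and drop out of the boundary) — area = 664.00 mm². Checking containment: at z = 17.25 the cross-section extends beyond the z = 11.7 cross-section by about 594.00 mm².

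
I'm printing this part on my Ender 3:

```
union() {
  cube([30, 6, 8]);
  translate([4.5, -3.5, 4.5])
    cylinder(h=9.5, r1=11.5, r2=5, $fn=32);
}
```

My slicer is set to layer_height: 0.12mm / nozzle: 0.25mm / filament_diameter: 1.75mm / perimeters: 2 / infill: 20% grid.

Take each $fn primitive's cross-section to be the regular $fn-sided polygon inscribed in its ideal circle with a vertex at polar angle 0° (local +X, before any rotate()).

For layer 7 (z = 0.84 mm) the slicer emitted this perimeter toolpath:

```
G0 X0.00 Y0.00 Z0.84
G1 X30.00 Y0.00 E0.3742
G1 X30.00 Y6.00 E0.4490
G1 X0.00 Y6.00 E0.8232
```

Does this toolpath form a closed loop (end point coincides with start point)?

no

Start point (G0): (0.00, 0.00). End point (last G1): the path does not return to the start — open.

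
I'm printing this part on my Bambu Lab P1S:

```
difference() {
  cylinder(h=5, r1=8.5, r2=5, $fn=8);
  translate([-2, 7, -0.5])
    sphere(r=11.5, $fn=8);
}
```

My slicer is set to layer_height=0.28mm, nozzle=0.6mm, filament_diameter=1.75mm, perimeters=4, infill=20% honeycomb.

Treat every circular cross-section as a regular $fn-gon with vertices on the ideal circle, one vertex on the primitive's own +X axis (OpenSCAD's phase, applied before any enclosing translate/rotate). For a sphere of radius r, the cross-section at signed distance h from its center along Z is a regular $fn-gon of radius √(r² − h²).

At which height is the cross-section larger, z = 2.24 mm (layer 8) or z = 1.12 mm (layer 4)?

Layer 8 (z = 2.24): the cone: at t=0.448 of its height the radius interpolates to r₁+(r₂−r₁)t = 6.932, giving a regular 8-gon of that circumradius (area = (8/2)·6.932²·sin(360°/8) = 135.91 mm²); the r=11.5 sphere at (-2, 7) slices to a regular 8-gon of circumradius 11.169 (√(r²−h²) with h=2.74 from center) (area = (8/2)·11.169²·sin(360°/8) = 352.82 mm²); After the difference (first − rest): starting from the cone (135.91 mm²), the r=11.5 sphere at (-2, 7) partially overlaps it — only the 102.26 mm² overlap (of its 352.82 mm²) is removed, clipping the outline — area = 33.66 mm². So its area = 33.66 mm². Layer 4 (z = 1.12): the cone (r1=8.5→r2=5) has section circumradius 7.716 here — a regular 8-gon (area = (8/2)·7.716²·sin(360°/8) = 168.40 mm²); the r=11.5 sphere at (-2, 7) slices to a regular 8-gon of circumradius 11.385 (√(r²−h²) with h=1.62 from center) (area = (8/2)·11.385²·sin(360°/8) = 366.64 mm²); Subtracting the remaining from the first: starting from the cone (168.40 mm²), the r=11.5 sphere at (-2, 7) partially overlaps it — only the 122.68 mm² overlap (of its 366.64 mm²) is removed, clipping the outline — area = 45.72 mm². So its area = 45.72 mm². Layer 4 is larger (45.72 vs 33.66 mm²).

layer 4 (z = 1.12 mm)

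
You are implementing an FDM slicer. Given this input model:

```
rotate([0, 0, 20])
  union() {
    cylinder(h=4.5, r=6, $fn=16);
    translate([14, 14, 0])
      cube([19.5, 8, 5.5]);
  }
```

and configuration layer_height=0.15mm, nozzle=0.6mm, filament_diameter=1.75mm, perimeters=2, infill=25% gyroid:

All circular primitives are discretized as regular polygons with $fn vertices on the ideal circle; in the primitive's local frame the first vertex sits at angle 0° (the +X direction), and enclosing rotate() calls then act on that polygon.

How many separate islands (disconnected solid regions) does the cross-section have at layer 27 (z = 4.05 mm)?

2

At z = 4.05 mm: the cylinder: section is a regular 16-gon, circumradius r=6; the cube at (14, 14) is present — its section is the full 19.5×8 rectangle; Combining (union): the 2 present regions are separate (no shared area or edge), so areas and boundary lengths simply add and each stays a separate island — 2 connected regions; (whole slice rotated 20° about Z — lengths, areas and connectivity unchanged). Overall, the cross-section has 2 separate islands. Island count = 2.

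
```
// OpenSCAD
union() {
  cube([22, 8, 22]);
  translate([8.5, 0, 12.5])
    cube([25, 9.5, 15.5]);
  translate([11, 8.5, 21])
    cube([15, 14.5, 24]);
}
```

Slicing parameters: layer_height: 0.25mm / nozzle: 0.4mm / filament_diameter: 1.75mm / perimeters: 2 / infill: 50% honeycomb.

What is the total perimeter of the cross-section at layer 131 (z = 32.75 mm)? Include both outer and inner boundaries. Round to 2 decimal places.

At z = 32.75 mm: the cube is not intersected at this z (z outside [0, 22]); the cube at (8.5, 0) does not reach this height (z outside [12.5, 28]); the cube at (11, 8.5) is present — its section is the full 15×14.5 rectangle (perimeter 59.00 mm); Combining (union): only the 15×14.5 cube at (11, 8.5) is present, so the union is just that shape — boundary = 59.00 mm. Overall, the cross-section is a single solid region. Total boundary length (outer) = 59.00 mm.

59.00 mm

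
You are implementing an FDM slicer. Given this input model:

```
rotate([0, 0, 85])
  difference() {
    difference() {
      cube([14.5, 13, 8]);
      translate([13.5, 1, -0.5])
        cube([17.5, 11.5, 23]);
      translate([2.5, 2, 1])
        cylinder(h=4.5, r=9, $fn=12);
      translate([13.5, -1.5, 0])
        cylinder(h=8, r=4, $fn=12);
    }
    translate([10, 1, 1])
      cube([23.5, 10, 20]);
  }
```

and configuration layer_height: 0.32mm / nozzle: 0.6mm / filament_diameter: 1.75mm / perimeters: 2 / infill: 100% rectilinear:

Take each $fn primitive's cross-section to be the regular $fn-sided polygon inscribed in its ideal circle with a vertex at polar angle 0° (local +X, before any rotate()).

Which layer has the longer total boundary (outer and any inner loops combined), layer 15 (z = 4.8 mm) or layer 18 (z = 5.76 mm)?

Layer 15 (z = 4.8): the 14.5×13 cube contributes its full rectangle (perimeter 55.00 mm); the cube at (13.5, 1) is present — its section is the full 17.5×11.5 rectangle (perimeter 58.00 mm); the r=9 cylinder at (2.5, 2) contributes a regular 12-gon of circumradius 9 (perimeter = 2·12·9.000·sin(180°/12) = 55.90 mm); the r=4 cylinder at (13.5, -1.5) gives a regular 12-gon of circumradius 4 (constant along its height) (perimeter = 2·12·4.000·sin(180°/12) = 24.85 mm); Subtracting the remaining from the first: starting from the 14.5×13 cube, the 17.5×11.5 cube at (13.5, 1) partially overlaps it — only the 11.50 mm² overlap (of its 201.25 mm²) is removed, clipping the outline; the r=9 cylinder at (2.5, 2) partially overlaps it — only the 104.88 mm² overlap (of its 243.00 mm²) is removed, clipping the outline; the r=4 cylinder at (13.5, -1.5) partially overlaps it — only the 6.00 mm² overlap (of its 48.00 mm²) is removed, clipping the outline — boundary = 47.37 mm; the cube at (10, 1) is present — its section is the full 23.5×10 rectangle (perimeter 67.00 mm); After the difference (first − rest): starting from that combined region, the 23.5×10 cube at (10, 1) partially overlaps it — only the 26.96 mm² overlap (of its 235.00 mm²) is removed, clipping the outline — boundary = 39.37 mm; (rotated 85° about Z; rotation is an isometry so areas/perimeters/island counts are preserved). So its perimeter = 39.37 mm. Layer 18 (z = 5.76): the cube (footprint 14.5×13) is included at this height (perimeter 55.00 mm); the cube at (13.5, 1) is present — its section is the full 17.5×11.5 rectangle (perimeter 58.00 mm); the cylinder at (2.5, 2) is absent (z outside [1, 5.5]); the r=4 cylinder at (13.5, -1.5) contributes a regular 12-gon of circumradius 4 (perimeter = 2·12·4.000·sin(180°/12) = 24.85 mm); Subtracting the remaining from the first: starting from the 14.5×13 cube, the 17.5×11.5 cube at (13.5, 1) partially overlaps it — only the 11.50 mm² overlap (of its 201.25 mm²) is removed, clipping the outline; the r=4 cylinder at (13.5, -1.5) partially overlaps it — only the 7.30 mm² overlap (of its 48.00 mm²) is removed, clipping the outline — boundary = 53.56 mm; the cube at (10, 1) (footprint 23.5×10) is included at this height (perimeter 67.00 mm); Subtracting the remaining from the first: starting from that combined region, the 23.5×10 cube at (10, 1) partially overlaps it — only the 32.07 mm² overlap (of its 235.00 mm²) is removed, clipping the outline — boundary = 55.66 mm; (whole slice rotated 85° about Z — lengths, areas and connectivity unchanged). So its perimeter = 55.66 mm. Layer 18 is larger (55.66 vs 39.37 mm).

layer 18 (z = 5.76 mm)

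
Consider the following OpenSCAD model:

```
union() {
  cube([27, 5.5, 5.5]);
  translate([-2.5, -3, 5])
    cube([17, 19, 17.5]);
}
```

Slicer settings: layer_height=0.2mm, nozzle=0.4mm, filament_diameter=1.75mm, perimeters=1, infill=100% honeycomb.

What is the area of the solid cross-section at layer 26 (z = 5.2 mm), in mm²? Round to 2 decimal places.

At z = 5.2 mm: the cube is present — its section is the full 27×5.5 rectangle (area 148.50 mm²); the cube at (-2.5, -3) (footprint 17×19) is included at this height (area 323.00 mm²); Merging all regions: the regions partially overlap — summed areas 471.50 mm² minus the doubly-counted overlap 79.75 mm² gives 391.75 mm² — area = 391.75 mm². Overall, the cross-section is a single solid region. Net area = 391.75 mm².

391.75 mm²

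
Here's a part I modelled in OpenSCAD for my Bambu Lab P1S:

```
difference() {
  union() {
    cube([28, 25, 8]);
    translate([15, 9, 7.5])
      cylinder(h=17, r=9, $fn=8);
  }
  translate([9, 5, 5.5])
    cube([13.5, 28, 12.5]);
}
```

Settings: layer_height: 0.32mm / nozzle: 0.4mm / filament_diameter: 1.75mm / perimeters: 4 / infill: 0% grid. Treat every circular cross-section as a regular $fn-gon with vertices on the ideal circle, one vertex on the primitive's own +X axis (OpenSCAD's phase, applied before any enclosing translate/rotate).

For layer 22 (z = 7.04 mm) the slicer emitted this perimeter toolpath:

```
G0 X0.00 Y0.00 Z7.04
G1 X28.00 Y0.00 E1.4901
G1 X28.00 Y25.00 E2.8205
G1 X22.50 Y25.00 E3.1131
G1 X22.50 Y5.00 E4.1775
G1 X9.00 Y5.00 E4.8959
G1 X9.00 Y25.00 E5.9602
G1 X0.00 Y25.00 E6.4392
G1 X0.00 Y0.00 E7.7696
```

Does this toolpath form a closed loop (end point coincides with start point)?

Start point (G0): (0.00, 0.00). End point (last G1): the path returns to the start — closed.

yes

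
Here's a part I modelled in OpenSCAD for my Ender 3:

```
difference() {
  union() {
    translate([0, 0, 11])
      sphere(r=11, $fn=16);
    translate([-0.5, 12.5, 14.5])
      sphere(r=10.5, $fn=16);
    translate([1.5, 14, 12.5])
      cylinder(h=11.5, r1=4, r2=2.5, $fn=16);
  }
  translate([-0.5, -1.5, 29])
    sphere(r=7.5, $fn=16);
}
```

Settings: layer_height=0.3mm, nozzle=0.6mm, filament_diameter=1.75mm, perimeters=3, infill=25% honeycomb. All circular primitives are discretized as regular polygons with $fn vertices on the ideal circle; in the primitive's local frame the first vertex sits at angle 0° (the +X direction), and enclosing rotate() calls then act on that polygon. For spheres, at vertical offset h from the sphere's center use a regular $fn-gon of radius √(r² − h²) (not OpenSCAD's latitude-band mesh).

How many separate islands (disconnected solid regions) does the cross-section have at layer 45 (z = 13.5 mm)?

At z = 13.5 mm: the r=11 sphere contributes a regular 16-gon of circumradius √(11²−2.5²) = 10.712; the sphere at (-0.5, 12.5): section is a regular 16-gon, circumradius = √(r²−h²) = √(10.5²−1²) = 10.452; the cone at (1.5, 14): at t=0.087 of its height the radius interpolates to r₁+(r₂−r₁)t = 3.870, giving a regular 16-gon of that circumradius; Combining (union): the regions partially overlap (shared area 144.00 mm²), so overlapping operands fuse into one piece — 1 connected region; the sphere at (-0.5, -1.5) is absent (|z−center|=15.500 > r=7.5); After the difference (first − rest): none of the subtracted shapes is present at this height, so that combined region is unchanged — 1 connected region. Overall, the cross-section is a single solid region. Island count = 1.

1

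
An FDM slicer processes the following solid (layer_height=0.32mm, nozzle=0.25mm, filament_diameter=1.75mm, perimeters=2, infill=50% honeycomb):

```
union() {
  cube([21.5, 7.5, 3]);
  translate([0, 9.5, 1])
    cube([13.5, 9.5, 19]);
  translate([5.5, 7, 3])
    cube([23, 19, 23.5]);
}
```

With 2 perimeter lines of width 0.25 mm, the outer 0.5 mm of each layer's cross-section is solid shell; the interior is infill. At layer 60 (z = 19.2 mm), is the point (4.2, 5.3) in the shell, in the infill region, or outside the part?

At z = 19.2 mm: the cube is absent (z outside [0, 3]); the cube at (0, 9.5) (footprint 13.5×9.5) is included at this height; the 23×19 cube at (5.5, 7) contributes its full rectangle; Taking the union: the regions partially overlap (shared area 76.00 mm²), so overlapping operands fuse into one piece — 1 connected region. Overall, the cross-section is a single solid region. The nearest boundary edge runs (28.50, 7.00)→(5.50, 7.00); distance from the point to it = 2.14 mm. The point is not inside any of the regions above, so it lies outside the cross-section (2.14 mm from the nearest boundary).

outside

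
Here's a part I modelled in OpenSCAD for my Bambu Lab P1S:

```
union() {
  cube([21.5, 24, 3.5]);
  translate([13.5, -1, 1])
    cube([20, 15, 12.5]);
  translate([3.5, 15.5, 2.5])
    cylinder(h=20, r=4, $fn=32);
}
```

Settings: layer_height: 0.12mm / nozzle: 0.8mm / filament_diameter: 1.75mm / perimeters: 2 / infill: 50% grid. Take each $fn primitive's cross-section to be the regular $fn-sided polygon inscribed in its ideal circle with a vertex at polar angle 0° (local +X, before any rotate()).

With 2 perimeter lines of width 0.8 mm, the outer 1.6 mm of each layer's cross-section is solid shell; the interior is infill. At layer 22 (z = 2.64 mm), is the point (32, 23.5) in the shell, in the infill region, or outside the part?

At z = 2.64 mm: the cube (footprint 21.5×24) is included at this height; the cube at (13.5, -1) is present — its section is the full 20×15 rectangle; the cylinder at (3.5, 15.5): section is a regular 32-gon, circumradius r=4; Combining (union): the regions partially overlap (shared area 160.69 mm²), so overlapping operands fuse into one piece — 1 connected region. Overall, the cross-section is a single solid region. The nearest boundary edge runs (21.50, 14.00)→(33.50, 14.00); distance from the point to it = 9.50 mm. The point is not inside any of the regions above, so it lies outside the cross-section (9.50 mm from the nearest boundary).

outside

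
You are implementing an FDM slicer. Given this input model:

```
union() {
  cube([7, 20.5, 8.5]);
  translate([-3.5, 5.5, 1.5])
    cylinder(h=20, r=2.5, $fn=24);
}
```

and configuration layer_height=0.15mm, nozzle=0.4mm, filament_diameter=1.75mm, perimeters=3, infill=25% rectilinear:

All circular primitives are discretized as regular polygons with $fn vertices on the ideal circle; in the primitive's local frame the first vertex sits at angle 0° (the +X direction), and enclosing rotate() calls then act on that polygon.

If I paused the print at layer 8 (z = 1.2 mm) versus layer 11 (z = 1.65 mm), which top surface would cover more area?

layer 11 (z = 1.65 mm)

Layer 8 (z = 1.2): the 7×20.5 cube contributes its full rectangle (area 143.50 mm²); the cylinder at (-3.5, 5.5) is not intersected at this z (z outside [1.5, 21.5]); Combining (union): only the 7×20.5 cube is present, so the union is just that shape — area = 143.50 mm². So its area = 143.50 mm². Layer 11 (z = 1.65): the 7×20.5 cube contributes its full rectangle (area 143.50 mm²); the cylinder at (-3.5, 5.5): section is a regular 24-gon, circumradius r=2.5 (area = (24/2)·2.500²·sin(360°/24) = 19.41 mm²); Combining (union): the 2 present regions are separate (no shared area or edge), so areas and boundary lengths simply add and each stays a separate island — area = 162.91 mm². So its area = 162.91 mm². Layer 11 is larger (162.91 vs 143.50 mm²).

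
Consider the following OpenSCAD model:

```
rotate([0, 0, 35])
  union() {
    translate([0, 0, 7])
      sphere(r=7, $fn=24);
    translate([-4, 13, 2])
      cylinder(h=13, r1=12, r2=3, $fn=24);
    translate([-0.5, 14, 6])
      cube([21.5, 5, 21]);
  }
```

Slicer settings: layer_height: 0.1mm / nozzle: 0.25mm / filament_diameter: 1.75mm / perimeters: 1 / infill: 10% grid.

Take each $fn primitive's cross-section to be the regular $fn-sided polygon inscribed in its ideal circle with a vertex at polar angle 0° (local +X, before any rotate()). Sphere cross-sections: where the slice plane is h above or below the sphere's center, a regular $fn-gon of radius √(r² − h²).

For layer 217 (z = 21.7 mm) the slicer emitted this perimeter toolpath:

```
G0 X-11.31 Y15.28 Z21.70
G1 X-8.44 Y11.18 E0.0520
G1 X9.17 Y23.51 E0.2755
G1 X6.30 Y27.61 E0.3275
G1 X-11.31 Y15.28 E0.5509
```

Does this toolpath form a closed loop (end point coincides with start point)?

Start point (G0): (-11.31, 15.28). End point (last G1): the path returns to the start — closed.

yes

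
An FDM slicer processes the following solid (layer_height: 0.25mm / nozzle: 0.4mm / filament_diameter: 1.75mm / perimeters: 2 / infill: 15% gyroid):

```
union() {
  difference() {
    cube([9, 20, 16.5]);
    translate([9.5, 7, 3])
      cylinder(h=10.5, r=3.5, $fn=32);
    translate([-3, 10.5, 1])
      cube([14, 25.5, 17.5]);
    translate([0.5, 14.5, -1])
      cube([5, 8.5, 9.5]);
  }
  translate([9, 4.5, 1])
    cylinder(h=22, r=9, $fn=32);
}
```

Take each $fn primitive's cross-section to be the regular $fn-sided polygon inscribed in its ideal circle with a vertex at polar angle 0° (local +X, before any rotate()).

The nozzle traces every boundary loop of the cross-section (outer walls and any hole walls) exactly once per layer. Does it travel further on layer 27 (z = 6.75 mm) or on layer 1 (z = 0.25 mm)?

layer 1 (z = 0.25 mm)

Layer 27 (z = 6.75): the 9×20 cube contributes its full rectangle (perimeter 58.00 mm); the r=3.5 cylinder at (9.5, 7) contributes a regular 32-gon of circumradius 3.5 (perimeter = 2·32·3.500·sin(180°/32) = 21.96 mm); the cube at (-3, 10.5) (footprint 14×25.5) is included at this height (perimeter 79.00 mm); the 5×8.5 cube at (0.5, 14.5) contributes its full rectangle (perimeter 27.00 mm); Subtracting the remaining from the first: starting from the 9×20 cube, the r=3.5 cylinder at (9.5, 7) partially overlaps it — only the 15.64 mm² overlap (of its 38.24 mm²) is removed, clipping the outline; the 14×25.5 cube at (-3, 10.5) partially overlaps it — only the 85.50 mm² overlap (of its 357.00 mm²) is removed, clipping the outline; the 5×8.5 cube at (0.5, 14.5) misses the remaining region (no effect) — boundary = 42.07 mm; the r=9 cylinder at (9, 4.5) gives a regular 32-gon of circumradius 9 (constant along its height) (perimeter = 2·32·9.000·sin(180°/32) = 56.46 mm); Merging all regions: the regions partially overlap (shared area 72.44 mm²), so the edge portions inside another operand are dropped and the merged outline is re-measured after clipping — boundary = 59.23 mm. So its perimeter = 59.23 mm. Layer 1 (z = 0.25): the cube is present — its section is the full 9×20 rectangle (perimeter 58.00 mm); the cylinder at (9.5, 7) is absent (z outside [3, 13.5]); the cube at (-3, 10.5) does not reach this height (z outside [1, 18.5]); the 5×8.5 cube at (0.5, 14.5) contributes its full rectangle (perimeter 27.00 mm); Taking the first minus the rest: starting from the 9×20 cube, the 5×8.5 cube at (0.5, 14.5) partially overlaps it — only the 27.50 mm² overlap (of its 42.50 mm²) is removed, clipping the outline — boundary = 69.00 mm; the cylinder at (9, 4.5) does not reach this height (z outside [1, 23]); Taking the union: only the result so far is present, so the union is just that shape — boundary = 69.00 mm. So its perimeter = 69.00 mm. Layer 1 is larger (69.00 vs 59.23 mm).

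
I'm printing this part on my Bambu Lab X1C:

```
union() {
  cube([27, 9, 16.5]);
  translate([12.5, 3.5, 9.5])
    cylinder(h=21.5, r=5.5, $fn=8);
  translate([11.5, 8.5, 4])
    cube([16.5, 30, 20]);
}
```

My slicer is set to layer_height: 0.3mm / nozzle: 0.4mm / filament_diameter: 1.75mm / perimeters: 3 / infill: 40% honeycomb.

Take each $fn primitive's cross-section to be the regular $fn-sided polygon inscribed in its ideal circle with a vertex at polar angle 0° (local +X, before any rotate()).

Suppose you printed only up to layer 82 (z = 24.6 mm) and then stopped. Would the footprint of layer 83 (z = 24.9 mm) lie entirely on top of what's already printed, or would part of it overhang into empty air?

Compare the two slices. At z = 24.6: the cube is absent (z outside [0, 16.5]); the r=5.5 cylinder at (12.5, 3.5) gives a regular 8-gon of circumradius 5.5 (constant along its height) (area = (8/2)·5.500²·sin(360°/8) = 85.56 mm²); the cube at (11.5, 8.5) is absent (z outside [4, 24]); Combining (union): only the r=5.5 cylinder at (12.5, 3.5) is present, so the union is just that shape — area = 85.56 mm². At z = 24.9: the cube does not reach this height (z outside [0, 16.5]); the r=5.5 cylinder at (12.5, 3.5) contributes a regular 8-gon of circumradius 5.5 (area = (8/2)·5.500²·sin(360°/8) = 85.56 mm²); the cube at (11.5, 8.5) does not reach this height (z outside [4, 24]); Merging all regions: only the r=5.5 cylinder at (12.5, 3.5) is present, so the union is just that shape — area = 85.56 mm². Checking containment: the cross-section at z = 24.9 is a subset of the cross-section at z = 24.6.

entirely on top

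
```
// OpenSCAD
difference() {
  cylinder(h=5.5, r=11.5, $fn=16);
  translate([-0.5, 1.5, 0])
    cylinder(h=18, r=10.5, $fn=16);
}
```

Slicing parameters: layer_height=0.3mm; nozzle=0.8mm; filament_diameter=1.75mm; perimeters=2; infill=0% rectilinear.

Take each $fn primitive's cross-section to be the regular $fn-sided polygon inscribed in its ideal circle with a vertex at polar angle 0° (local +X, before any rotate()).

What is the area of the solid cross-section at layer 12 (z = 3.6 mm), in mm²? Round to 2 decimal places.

At z = 3.6 mm: the cylinder: section is a regular 16-gon, circumradius r=11.5 (area = (16/2)·11.500²·sin(360°/16) = 404.88 mm²); the r=10.5 cylinder at (-0.5, 1.5) contributes a regular 16-gon of circumradius 10.5 (area = (16/2)·10.500²·sin(360°/16) = 337.53 mm²); Taking the first minus the rest: starting from the r=11.5 cylinder (404.88 mm²), the r=10.5 cylinder at (-0.5, 1.5) partially overlaps it — only the 329.91 mm² overlap (of its 337.53 mm²) is removed, clipping the outline — area = 74.97 mm². Overall, the cross-section is a single solid region. Net area = 74.97 mm².

74.97 mm²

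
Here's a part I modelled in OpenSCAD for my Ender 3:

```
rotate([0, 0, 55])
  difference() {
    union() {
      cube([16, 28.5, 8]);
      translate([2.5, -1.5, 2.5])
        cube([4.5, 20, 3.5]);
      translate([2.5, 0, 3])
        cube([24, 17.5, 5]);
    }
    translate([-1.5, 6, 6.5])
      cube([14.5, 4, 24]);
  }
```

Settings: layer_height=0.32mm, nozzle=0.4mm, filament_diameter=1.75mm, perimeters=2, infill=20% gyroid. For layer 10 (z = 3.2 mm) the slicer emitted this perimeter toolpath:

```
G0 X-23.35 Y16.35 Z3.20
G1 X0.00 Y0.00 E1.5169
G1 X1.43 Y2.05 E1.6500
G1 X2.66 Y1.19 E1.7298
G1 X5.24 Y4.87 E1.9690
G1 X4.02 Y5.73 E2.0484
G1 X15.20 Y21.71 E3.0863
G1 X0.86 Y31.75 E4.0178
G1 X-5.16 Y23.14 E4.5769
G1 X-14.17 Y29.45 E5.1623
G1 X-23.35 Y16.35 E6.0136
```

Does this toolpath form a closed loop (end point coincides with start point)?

yes

Start point (G0): (-23.35, 16.35). End point (last G1): the path returns to the start — closed.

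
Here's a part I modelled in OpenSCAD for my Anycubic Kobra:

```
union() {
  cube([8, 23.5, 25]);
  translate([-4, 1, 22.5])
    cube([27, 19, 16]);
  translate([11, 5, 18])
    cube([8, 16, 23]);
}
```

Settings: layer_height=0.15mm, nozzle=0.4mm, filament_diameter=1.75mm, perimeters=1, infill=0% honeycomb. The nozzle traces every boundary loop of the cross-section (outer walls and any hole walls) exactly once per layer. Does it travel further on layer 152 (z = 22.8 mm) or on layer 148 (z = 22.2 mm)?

Layer 152 (z = 22.8): the cube is present — its section is the full 8×23.5 rectangle (perimeter 63.00 mm); the cube at (-4, 1) (footprint 27×19) is included at this height (perimeter 92.00 mm); the cube at (11, 5) is present — its section is the full 8×16 rectangle (perimeter 48.00 mm); Taking the union: the regions partially overlap (shared area 272.00 mm²), so the edge portions inside another operand are dropped and the merged outline is re-measured after clipping — boundary = 103.00 mm. So its perimeter = 103.00 mm. Layer 148 (z = 22.2): the 8×23.5 cube contributes its full rectangle (perimeter 63.00 mm); the cube at (-4, 1) does not reach this height (z outside [22.5, 38.5]); the cube at (11, 5) (footprint 8×16) is included at this height (perimeter 48.00 mm); Taking the union: the 2 present regions are separate (no shared area or edge), so areas and boundary lengths simply add and each stays a separate island — boundary = 111.00 mm. So its perimeter = 111.00 mm. Layer 148 is larger (111.00 vs 103.00 mm).

layer 148 (z = 22.2 mm)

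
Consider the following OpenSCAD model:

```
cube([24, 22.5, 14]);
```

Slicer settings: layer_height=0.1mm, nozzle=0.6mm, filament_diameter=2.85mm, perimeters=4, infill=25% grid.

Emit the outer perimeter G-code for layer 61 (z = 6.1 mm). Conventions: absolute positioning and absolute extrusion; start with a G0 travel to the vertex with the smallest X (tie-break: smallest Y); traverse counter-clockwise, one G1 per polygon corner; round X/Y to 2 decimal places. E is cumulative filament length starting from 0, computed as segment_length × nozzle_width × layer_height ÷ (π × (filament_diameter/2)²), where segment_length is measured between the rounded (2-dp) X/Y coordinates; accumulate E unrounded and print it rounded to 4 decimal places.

G0 X0.00 Y0.00 Z6.10
G1 X24.00 Y0.00 E0.2257
G1 X24.00 Y22.50 E0.4373
G1 X0.00 Y22.50 E0.6631
G1 X0.00 Y0.00 E0.8747

At z = 6.1 mm: the cube (footprint 24×22.5) is included at this height. The outline is a single polygon with 4 vertices. Extrusion per mm of travel: 0.6 × 0.1 / (π × 1.425²) = 0.009405. Accumulating E over each segment gives final E = 0.8747.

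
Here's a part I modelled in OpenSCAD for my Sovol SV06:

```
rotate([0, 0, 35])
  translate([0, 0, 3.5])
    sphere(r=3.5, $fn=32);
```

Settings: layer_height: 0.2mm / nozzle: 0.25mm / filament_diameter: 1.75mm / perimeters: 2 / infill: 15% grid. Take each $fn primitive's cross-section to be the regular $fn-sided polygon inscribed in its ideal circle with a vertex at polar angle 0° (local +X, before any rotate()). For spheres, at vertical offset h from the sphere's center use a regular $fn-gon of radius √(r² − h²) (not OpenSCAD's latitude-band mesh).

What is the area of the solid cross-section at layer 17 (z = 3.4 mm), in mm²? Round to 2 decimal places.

At z = 3.4 mm: the r=3.5 sphere contributes a regular 32-gon of circumradius √(3.5²−0.1²) = 3.499 (area = (32/2)·3.499²·sin(360°/32) = 38.21 mm²); (rotated 35° about Z; rotation is an isometry so areas/perimeters/island counts are preserved). Overall, the cross-section is a single solid region. Net area = 38.21 mm².

38.21 mm²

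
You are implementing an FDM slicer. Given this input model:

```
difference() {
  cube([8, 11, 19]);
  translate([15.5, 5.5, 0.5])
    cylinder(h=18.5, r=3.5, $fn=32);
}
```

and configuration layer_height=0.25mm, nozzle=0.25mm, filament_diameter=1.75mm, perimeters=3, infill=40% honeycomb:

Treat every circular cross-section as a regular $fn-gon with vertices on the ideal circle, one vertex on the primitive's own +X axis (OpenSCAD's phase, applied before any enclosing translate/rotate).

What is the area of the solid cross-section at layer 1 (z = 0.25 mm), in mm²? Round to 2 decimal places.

88.00 mm²

At z = 0.25 mm: the cube is present — its section is the full 8×11 rectangle (area 88.00 mm²); the cylinder at (15.5, 5.5) does not reach this height (z outside [0.5, 19]); Taking the first minus the rest: none of the subtracted shapes is present at this height, so the 8×11 cube is unchanged — area = 88.00 mm². Overall, the cross-section is a single solid region. Net area = 88.00 mm².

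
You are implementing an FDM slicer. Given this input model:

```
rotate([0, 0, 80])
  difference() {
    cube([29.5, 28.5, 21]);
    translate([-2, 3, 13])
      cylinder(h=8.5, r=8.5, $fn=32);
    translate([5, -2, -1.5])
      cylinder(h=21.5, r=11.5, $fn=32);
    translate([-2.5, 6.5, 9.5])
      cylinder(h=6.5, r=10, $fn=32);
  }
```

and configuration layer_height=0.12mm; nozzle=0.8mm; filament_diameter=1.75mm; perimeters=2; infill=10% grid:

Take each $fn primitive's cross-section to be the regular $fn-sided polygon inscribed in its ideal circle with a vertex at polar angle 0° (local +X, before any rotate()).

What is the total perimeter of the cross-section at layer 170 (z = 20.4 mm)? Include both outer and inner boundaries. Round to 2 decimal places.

At z = 20.4 mm: the cube (footprint 29.5×28.5) is included at this height (perimeter 116.00 mm); the r=8.5 cylinder at (-2, 3) contributes a regular 32-gon of circumradius 8.5 (perimeter = 2·32·8.500·sin(180°/32) = 53.32 mm); the cylinder at (5, -2) is absent (z outside [-1.5, 20]); the cylinder at (-2.5, 6.5) does not reach this height (z outside [9.5, 16]); Subtracting the remaining from the first: starting from the 29.5×28.5 cube, the r=8.5 cylinder at (-2, 3) partially overlaps it — only the 58.46 mm² overlap (of its 225.52 mm²) is removed, clipping the outline — boundary = 113.21 mm; (rotated 80° about Z; rotation is an isometry so areas/perimeters/island counts are preserved). Overall, the cross-section is a single solid region. Total boundary length (outer) = 113.21 mm.

113.21 mm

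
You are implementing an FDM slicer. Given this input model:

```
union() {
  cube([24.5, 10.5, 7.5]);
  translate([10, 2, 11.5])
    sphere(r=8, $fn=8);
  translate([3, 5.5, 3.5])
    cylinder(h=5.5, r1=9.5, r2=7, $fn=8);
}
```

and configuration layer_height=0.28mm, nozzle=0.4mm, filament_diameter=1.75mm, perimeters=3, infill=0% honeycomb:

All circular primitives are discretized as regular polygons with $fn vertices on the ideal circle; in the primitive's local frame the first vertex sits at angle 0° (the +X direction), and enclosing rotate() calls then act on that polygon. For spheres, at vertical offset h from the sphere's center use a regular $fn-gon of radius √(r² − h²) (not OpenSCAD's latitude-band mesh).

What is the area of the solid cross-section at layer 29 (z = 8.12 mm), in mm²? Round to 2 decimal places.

255.21 mm²

At z = 8.12 mm: the cube is not intersected at this z (z outside [0, 7.5]); the sphere at (10, 2): section is a regular 8-gon, circumradius = √(r²−h²) = √(8²−3.38²) = 7.251 (area = (8/2)·7.251²·sin(360°/8) = 148.71 mm²); the cone at (3, 5.5) contributes a regular 8-gon of circumradius 7.400 (interpolated between r1=9.5 and r2=7 at t=0.840) (area = (8/2)·7.400²·sin(360°/8) = 154.88 mm²); Combining (union): the regions partially overlap — summed areas 303.59 mm² minus the doubly-counted overlap 48.38 mm² gives 255.21 mm² — area = 255.21 mm². Overall, the cross-section is a single solid region. Net area = 255.21 mm².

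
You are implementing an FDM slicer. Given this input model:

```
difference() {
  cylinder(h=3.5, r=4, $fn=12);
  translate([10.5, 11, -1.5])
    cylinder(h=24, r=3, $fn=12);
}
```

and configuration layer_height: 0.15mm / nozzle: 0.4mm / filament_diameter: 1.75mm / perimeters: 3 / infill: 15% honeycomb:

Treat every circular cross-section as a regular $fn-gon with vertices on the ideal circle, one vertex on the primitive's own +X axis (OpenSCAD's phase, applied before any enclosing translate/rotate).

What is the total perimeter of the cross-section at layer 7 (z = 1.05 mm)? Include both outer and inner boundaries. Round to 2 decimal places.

At z = 1.05 mm: the r=4 cylinder gives a regular 12-gon of circumradius 4 (constant along its height) (perimeter = 2·12·4.000·sin(180°/12) = 24.85 mm); the r=3 cylinder at (10.5, 11) gives a regular 12-gon of circumradius 3 (constant along its height) (perimeter = 2·12·3.000·sin(180°/12) = 18.63 mm); Subtracting the remaining from the first: starting from the r=4 cylinder, the r=3 cylinder at (10.5, 11) misses the remaining region (no effect) — boundary = 24.85 mm. Overall, the cross-section is a single solid region. Total boundary length (outer) = 24.85 mm.

24.85 mm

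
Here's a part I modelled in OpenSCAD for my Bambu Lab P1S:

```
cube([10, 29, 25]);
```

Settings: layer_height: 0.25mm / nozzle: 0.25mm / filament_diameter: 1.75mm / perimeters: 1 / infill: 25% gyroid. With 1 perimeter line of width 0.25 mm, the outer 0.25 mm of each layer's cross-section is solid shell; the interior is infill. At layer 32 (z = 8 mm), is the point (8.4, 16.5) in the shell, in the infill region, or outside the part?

infill

At z = 8 mm: the cube is present — its section is the full 10×29 rectangle. Overall, the cross-section is a single solid region. The nearest boundary edge runs (10.00, 0.00)→(10.00, 29.00); distance from the point to it = 1.60 mm. The point is inside the cross-section and 1.60 mm from the nearest boundary — more than the 0.25 mm shell width (1 × 0.25), so it's in the infill interior.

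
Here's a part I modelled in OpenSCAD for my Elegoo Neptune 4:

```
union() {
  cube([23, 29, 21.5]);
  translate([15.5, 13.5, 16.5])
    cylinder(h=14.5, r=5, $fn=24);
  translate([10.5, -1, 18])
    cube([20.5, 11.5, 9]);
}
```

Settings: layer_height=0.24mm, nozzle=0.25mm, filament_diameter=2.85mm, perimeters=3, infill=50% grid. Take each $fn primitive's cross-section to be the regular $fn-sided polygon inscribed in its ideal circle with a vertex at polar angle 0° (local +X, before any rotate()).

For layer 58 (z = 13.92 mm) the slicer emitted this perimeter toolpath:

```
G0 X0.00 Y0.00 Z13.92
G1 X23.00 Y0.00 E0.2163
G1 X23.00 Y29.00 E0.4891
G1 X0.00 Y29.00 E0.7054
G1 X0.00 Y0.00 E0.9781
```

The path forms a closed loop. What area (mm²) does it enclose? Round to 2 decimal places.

Apply the shoelace formula to the sequence of (X, Y) vertices; enclosed area = 667.00 mm².

667.00 mm²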